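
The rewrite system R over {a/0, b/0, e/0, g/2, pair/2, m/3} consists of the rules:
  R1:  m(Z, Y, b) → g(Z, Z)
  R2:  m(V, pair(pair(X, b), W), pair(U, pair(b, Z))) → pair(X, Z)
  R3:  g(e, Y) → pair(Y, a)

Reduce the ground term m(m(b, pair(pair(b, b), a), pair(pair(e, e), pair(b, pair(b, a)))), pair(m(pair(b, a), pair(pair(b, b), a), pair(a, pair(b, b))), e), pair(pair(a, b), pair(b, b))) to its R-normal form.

1. m(m(b, pair(pair(b, b), a), pair(pair(e, e), pair(b, pair(b, a)))), pair(m(pair(b, a), pair(pair(b, b), a), pair(a, pair(b, b))), e), pair(pair(a, b), pair(b, b)))  →  m(pair(b, pair(b, a)), pair(m(pair(b, a), pair(pair(b, b), a), pair(a, pair(b, b))), e), pair(pair(a, b), pair(b, b)))   [R2 at 1]
2. m(pair(b, pair(b, a)), pair(m(pair(b, a), pair(pair(b, b), a), pair(a, pair(b, b))), e), pair(pair(a, b), pair(b, b)))  →  m(pair(b, pair(b, a)), pair(pair(b, b), e), pair(pair(a, b), pair(b, b)))   [R2 at 2.1]
3. m(pair(b, pair(b, a)), pair(pair(b, b), e), pair(pair(a, b), pair(b, b)))  →  pair(b, b)   [R2 at ε]

pair(b, b)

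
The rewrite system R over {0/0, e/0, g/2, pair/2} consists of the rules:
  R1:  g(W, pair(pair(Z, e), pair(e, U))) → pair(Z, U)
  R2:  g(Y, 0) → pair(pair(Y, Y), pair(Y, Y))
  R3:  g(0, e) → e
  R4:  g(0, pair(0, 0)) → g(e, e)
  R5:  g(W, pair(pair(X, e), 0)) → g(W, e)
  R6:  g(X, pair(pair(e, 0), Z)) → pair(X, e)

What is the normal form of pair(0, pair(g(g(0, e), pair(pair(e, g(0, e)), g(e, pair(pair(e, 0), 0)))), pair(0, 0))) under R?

pair(0, pair(pair(e, e), pair(0, 0)))

1. pair(0, pair(g(g(0, e), pair(pair(e, g(0, e)), g(e, pair(pair(e, 0), 0)))), pair(0, 0)))  →  pair(0, pair(g(e, pair(pair(e, g(0, e)), g(e, pair(pair(e, 0), 0)))), pair(0, 0)))   [R3 at 2.1.1]
2. pair(0, pair(g(e, pair(pair(e, g(0, e)), g(e, pair(pair(e, 0), 0)))), pair(0, 0)))  →  pair(0, pair(g(e, pair(pair(e, e), g(e, pair(pair(e, 0), 0)))), pair(0, 0)))   [R3 at 2.1.2.1.2]
3. pair(0, pair(g(e, pair(pair(e, e), g(e, pair(pair(e, 0), 0)))), pair(0, 0)))  →  pair(0, pair(g(e, pair(pair(e, e), pair(e, e))), pair(0, 0)))   [R6 at 2.1.2.2]
4. pair(0, pair(g(e, pair(pair(e, e), pair(e, e))), pair(0, 0)))  →  pair(0, pair(pair(e, e), pair(0, 0)))   [R1 at 2.1]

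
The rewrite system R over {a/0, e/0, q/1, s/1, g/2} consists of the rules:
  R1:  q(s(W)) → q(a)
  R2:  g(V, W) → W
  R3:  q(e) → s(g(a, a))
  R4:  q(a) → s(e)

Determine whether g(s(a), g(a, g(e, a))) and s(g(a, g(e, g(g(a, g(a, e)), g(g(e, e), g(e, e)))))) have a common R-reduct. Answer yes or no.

Reduce t₁ = g(s(a), g(a, g(e, a))):
1. g(s(a), g(a, g(e, a)))  →  g(a, g(e, a))   [R2 at ε]
2. g(a, g(e, a))  →  g(e, a)   [R2 at ε]
3. g(e, a)  →  a   [R2 at ε]

Reduce t₂ = s(g(a, g(e, g(g(a, g(a, e)), g(g(e, e), g(e, e)))))):
1. s(g(a, g(e, g(g(a, g(a, e)), g(g(e, e), g(e, e))))))  →  s(g(e, g(g(a, g(a, e)), g(g(e, e), g(e, e)))))   [R2 at 1]
2. s(g(e, g(g(a, g(a, e)), g(g(e, e), g(e, e)))))  →  s(g(g(a, g(a, e)), g(g(e, e), g(e, e))))   [R2 at 1]
3. s(g(g(a, g(a, e)), g(g(e, e), g(e, e))))  →  s(g(g(e, e), g(e, e)))   [R2 at 1]
4. s(g(g(e, e), g(e, e)))  →  s(g(e, e))   [R2 at 1]
5. s(g(e, e))  →  s(e)   [R2 at 1]

no — NF(t₁) = a, NF(t₂) = s(e)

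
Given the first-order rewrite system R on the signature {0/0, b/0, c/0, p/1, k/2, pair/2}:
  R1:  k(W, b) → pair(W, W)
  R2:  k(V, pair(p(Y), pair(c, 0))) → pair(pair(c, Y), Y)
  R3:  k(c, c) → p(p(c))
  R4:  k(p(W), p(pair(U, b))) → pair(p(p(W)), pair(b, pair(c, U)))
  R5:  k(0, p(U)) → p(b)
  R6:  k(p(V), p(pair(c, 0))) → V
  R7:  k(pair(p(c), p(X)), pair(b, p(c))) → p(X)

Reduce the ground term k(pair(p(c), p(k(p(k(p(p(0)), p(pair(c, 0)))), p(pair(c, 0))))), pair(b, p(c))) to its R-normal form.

p(p(0))

1. k(pair(p(c), p(k(p(k(p(p(0)), p(pair(c, 0)))), p(pair(c, 0))))), pair(b, p(c)))  →  p(k(p(k(p(p(0)), p(pair(c, 0)))), p(pair(c, 0))))   [R7 at ε]
2. p(k(p(k(p(p(0)), p(pair(c, 0)))), p(pair(c, 0))))  →  p(k(p(p(0)), p(pair(c, 0))))   [R6 at 1]
3. p(k(p(p(0)), p(pair(c, 0))))  →  p(p(0))   [R6 at 1]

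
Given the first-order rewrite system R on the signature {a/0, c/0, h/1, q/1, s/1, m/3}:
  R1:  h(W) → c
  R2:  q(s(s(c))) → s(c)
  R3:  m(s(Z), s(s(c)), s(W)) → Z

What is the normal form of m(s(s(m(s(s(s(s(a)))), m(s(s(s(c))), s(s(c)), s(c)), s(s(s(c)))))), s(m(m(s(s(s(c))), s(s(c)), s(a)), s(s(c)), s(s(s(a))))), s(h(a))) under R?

s(s(s(s(a))))

1. m(s(s(m(s(s(s(s(a)))), m(s(s(s(c))), s(s(c)), s(c)), s(s(s(c)))))), s(m(m(s(s(s(c))), s(s(c)), s(a)), s(s(c)), s(s(s(a))))), s(h(a)))  →  m(s(s(m(s(s(s(s(a)))), s(s(c)), s(s(s(c)))))), s(m(m(s(s(s(c))), s(s(c)), s(a)), s(s(c)), s(s(s(a))))), s(h(a)))   [R3 at 1.1.1.2]
2. m(s(s(m(s(s(s(s(a)))), s(s(c)), s(s(s(c)))))), s(m(m(s(s(s(c))), s(s(c)), s(a)), s(s(c)), s(s(s(a))))), s(h(a)))  →  m(s(s(s(s(s(a))))), s(m(m(s(s(s(c))), s(s(c)), s(a)), s(s(c)), s(s(s(a))))), s(h(a)))   [R3 at 1.1.1]
3. m(s(s(s(s(s(a))))), s(m(m(s(s(s(c))), s(s(c)), s(a)), s(s(c)), s(s(s(a))))), s(h(a)))  →  m(s(s(s(s(s(a))))), s(m(s(s(c)), s(s(c)), s(s(s(a))))), s(h(a)))   [R3 at 2.1.1]
4. m(s(s(s(s(s(a))))), s(m(s(s(c)), s(s(c)), s(s(s(a))))), s(h(a)))  →  m(s(s(s(s(s(a))))), s(s(c)), s(h(a)))   [R3 at 2.1]
5. m(s(s(s(s(s(a))))), s(s(c)), s(h(a)))  →  s(s(s(s(a))))   [R3 at ε]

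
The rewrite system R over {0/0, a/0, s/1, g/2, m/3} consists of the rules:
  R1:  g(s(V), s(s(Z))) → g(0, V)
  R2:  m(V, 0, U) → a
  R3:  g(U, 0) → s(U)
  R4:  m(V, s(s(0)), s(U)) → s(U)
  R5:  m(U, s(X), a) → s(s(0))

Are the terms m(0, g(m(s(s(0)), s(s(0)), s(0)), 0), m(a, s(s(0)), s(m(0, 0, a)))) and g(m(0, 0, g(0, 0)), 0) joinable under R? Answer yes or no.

Reduce t₁ = m(0, g(m(s(s(0)), s(s(0)), s(0)), 0), m(a, s(s(0)), s(m(0, 0, a)))):
1. m(0, g(m(s(s(0)), s(s(0)), s(0)), 0), m(a, s(s(0)), s(m(0, 0, a))))  →  m(0, s(m(s(s(0)), s(s(0)), s(0))), m(a, s(s(0)), s(m(0, 0, a))))   [R3 at 2]
2. m(0, s(m(s(s(0)), s(s(0)), s(0))), m(a, s(s(0)), s(m(0, 0, a))))  →  m(0, s(s(0)), m(a, s(s(0)), s(m(0, 0, a))))   [R4 at 2.1]
3. m(0, s(s(0)), m(a, s(s(0)), s(m(0, 0, a))))  →  m(0, s(s(0)), s(m(0, 0, a)))   [R4 at 3]
4. m(0, s(s(0)), s(m(0, 0, a)))  →  s(m(0, 0, a))   [R4 at ε]
5. s(m(0, 0, a))  →  s(a)   [R2 at 1]

Reduce t₂ = g(m(0, 0, g(0, 0)), 0):
1. g(m(0, 0, g(0, 0)), 0)  →  s(m(0, 0, g(0, 0)))   [R3 at ε]
2. s(m(0, 0, g(0, 0)))  →  s(a)   [R2 at 1]

yes — NF(t₁) = s(a), NF(t₂) = s(a)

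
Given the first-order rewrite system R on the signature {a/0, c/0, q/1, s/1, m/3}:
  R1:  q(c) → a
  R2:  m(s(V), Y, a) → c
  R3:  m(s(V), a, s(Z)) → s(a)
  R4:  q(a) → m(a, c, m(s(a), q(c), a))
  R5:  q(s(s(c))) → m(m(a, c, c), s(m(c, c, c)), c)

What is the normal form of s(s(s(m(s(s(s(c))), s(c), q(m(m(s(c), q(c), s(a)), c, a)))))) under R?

s(s(s(c)))

1. s(s(s(m(s(s(s(c))), s(c), q(m(m(s(c), q(c), s(a)), c, a))))))  →  s(s(s(m(s(s(s(c))), s(c), q(m(m(s(c), a, s(a)), c, a))))))   [R1 at 1.1.1.3.1.1.2]
2. s(s(s(m(s(s(s(c))), s(c), q(m(m(s(c), a, s(a)), c, a))))))  →  s(s(s(m(s(s(s(c))), s(c), q(m(s(a), c, a))))))   [R3 at 1.1.1.3.1.1]
3. s(s(s(m(s(s(s(c))), s(c), q(m(s(a), c, a))))))  →  s(s(s(m(s(s(s(c))), s(c), q(c)))))   [R2 at 1.1.1.3.1]
4. s(s(s(m(s(s(s(c))), s(c), q(c)))))  →  s(s(s(m(s(s(s(c))), s(c), a))))   [R1 at 1.1.1.3]
5. s(s(s(m(s(s(s(c))), s(c), a))))  →  s(s(s(c)))   [R2 at 1.1.1]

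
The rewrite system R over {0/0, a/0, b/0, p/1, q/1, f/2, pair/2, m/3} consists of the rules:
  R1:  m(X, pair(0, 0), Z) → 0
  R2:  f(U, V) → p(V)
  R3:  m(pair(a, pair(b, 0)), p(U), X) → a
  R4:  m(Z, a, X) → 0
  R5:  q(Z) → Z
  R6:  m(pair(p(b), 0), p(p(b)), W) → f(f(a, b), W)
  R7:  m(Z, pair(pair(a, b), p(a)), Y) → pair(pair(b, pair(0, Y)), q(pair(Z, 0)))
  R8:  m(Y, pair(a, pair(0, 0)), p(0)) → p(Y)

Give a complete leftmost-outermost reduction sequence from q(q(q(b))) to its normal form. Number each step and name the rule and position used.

b

1. q(q(q(b)))  →  q(q(b))   [R5 at ε]
2. q(q(b))  →  q(b)   [R5 at ε]
3. q(b)  →  b   [R5 at ε]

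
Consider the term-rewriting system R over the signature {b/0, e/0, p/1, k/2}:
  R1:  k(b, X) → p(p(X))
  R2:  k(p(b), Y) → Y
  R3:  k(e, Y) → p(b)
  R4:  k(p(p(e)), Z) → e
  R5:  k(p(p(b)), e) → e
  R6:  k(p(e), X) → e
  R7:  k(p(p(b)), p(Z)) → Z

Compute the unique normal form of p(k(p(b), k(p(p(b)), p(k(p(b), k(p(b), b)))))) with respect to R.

p(b)

1. p(k(p(b), k(p(p(b)), p(k(p(b), k(p(b), b))))))  →  p(k(p(p(b)), p(k(p(b), k(p(b), b)))))   [R2 at 1]
2. p(k(p(p(b)), p(k(p(b), k(p(b), b)))))  →  p(k(p(b), k(p(b), b)))   [R7 at 1]
3. p(k(p(b), k(p(b), b)))  →  p(k(p(b), b))   [R2 at 1]
4. p(k(p(b), b))  →  p(b)   [R2 at 1]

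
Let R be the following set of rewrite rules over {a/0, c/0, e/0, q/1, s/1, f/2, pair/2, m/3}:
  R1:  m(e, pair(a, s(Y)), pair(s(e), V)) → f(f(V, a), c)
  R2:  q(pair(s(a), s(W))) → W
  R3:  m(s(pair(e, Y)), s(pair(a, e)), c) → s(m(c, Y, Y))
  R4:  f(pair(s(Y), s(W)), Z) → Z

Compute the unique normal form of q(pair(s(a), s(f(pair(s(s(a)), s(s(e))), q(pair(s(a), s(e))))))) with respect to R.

1. q(pair(s(a), s(f(pair(s(s(a)), s(s(e))), q(pair(s(a), s(e)))))))  →  f(pair(s(s(a)), s(s(e))), q(pair(s(a), s(e))))   [R2 at ε]
2. f(pair(s(s(a)), s(s(e))), q(pair(s(a), s(e))))  →  q(pair(s(a), s(e)))   [R4 at ε]
3. q(pair(s(a), s(e)))  →  e   [R2 at ε]

e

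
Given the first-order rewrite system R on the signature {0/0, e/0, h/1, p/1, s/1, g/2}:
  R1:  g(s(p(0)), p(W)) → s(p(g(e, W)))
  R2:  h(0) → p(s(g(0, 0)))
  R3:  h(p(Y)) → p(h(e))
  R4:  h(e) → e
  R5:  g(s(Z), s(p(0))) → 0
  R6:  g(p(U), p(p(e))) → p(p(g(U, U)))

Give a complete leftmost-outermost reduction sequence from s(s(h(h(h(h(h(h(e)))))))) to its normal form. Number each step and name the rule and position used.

s(s(e))

1. s(s(h(h(h(h(h(h(e))))))))  →  s(s(h(h(h(h(h(e)))))))   [R4 at 1.1.1.1.1.1.1]
2. s(s(h(h(h(h(h(e)))))))  →  s(s(h(h(h(h(e))))))   [R4 at 1.1.1.1.1.1]
3. s(s(h(h(h(h(e))))))  →  s(s(h(h(h(e)))))   [R4 at 1.1.1.1.1]
4. s(s(h(h(h(e)))))  →  s(s(h(h(e))))   [R4 at 1.1.1.1]
5. s(s(h(h(e))))  →  s(s(h(e)))   [R4 at 1.1.1]
6. s(s(h(e)))  →  s(s(e))   [R4 at 1.1]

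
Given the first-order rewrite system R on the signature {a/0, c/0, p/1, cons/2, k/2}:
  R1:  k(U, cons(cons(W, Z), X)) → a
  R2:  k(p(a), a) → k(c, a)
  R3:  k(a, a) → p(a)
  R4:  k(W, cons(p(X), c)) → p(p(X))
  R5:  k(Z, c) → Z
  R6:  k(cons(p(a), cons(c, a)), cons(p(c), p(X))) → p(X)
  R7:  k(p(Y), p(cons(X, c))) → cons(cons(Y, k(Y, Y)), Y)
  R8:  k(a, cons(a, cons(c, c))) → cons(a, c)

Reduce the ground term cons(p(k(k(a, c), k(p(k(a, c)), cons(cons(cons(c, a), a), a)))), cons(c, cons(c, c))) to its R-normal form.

1. cons(p(k(k(a, c), k(p(k(a, c)), cons(cons(cons(c, a), a), a)))), cons(c, cons(c, c)))  →  cons(p(k(a, k(p(k(a, c)), cons(cons(cons(c, a), a), a)))), cons(c, cons(c, c)))   [R5 at 1.1.1]
2. cons(p(k(a, k(p(k(a, c)), cons(cons(cons(c, a), a), a)))), cons(c, cons(c, c)))  →  cons(p(k(a, a)), cons(c, cons(c, c)))   [R1 at 1.1.2]
3. cons(p(k(a, a)), cons(c, cons(c, c)))  →  cons(p(p(a)), cons(c, cons(c, c)))   [R3 at 1.1]

cons(p(p(a)), cons(c, cons(c, c)))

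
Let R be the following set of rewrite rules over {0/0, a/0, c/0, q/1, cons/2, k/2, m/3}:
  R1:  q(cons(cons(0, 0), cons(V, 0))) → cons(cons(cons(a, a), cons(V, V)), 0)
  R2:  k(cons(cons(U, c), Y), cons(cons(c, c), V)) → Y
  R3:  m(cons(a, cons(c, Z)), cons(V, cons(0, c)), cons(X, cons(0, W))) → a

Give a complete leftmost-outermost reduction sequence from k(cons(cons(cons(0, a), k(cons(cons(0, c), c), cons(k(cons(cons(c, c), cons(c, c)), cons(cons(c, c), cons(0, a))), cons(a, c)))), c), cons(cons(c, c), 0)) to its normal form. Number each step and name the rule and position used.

1. k(cons(cons(cons(0, a), k(cons(cons(0, c), c), cons(k(cons(cons(c, c), cons(c, c)), cons(cons(c, c), cons(0, a))), cons(a, c)))), c), cons(cons(c, c), 0))  →  k(cons(cons(cons(0, a), k(cons(cons(0, c), c), cons(cons(c, c), cons(a, c)))), c), cons(cons(c, c), 0))   [R2 at 1.1.2.2.1]
2. k(cons(cons(cons(0, a), k(cons(cons(0, c), c), cons(cons(c, c), cons(a, c)))), c), cons(cons(c, c), 0))  →  k(cons(cons(cons(0, a), c), c), cons(cons(c, c), 0))   [R2 at 1.1.2]
3. k(cons(cons(cons(0, a), c), c), cons(cons(c, c), 0))  →  c   [R2 at ε]

c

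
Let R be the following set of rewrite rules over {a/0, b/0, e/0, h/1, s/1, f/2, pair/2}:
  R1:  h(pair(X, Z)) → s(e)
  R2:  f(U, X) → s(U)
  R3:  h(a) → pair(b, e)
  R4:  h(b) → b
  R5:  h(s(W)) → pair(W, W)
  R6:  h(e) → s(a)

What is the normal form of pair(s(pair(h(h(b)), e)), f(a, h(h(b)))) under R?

1. pair(s(pair(h(h(b)), e)), f(a, h(h(b))))  →  pair(s(pair(h(b), e)), f(a, h(h(b))))   [R4 at 1.1.1.1]
2. pair(s(pair(h(b), e)), f(a, h(h(b))))  →  pair(s(pair(b, e)), f(a, h(h(b))))   [R4 at 1.1.1]
3. pair(s(pair(b, e)), f(a, h(h(b))))  →  pair(s(pair(b, e)), s(a))   [R2 at 2]

pair(s(pair(b, e)), s(a))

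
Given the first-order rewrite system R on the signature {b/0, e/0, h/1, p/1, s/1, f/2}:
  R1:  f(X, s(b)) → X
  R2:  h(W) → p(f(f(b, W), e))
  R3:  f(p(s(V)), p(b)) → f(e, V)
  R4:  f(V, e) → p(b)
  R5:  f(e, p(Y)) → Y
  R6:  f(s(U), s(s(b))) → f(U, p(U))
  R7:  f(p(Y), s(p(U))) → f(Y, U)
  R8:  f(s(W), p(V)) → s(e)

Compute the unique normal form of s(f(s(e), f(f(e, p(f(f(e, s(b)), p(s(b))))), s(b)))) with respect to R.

s(s(e))

1. s(f(s(e), f(f(e, p(f(f(e, s(b)), p(s(b))))), s(b))))  →  s(f(s(e), f(e, p(f(f(e, s(b)), p(s(b)))))))   [R1 at 1.2]
2. s(f(s(e), f(e, p(f(f(e, s(b)), p(s(b)))))))  →  s(f(s(e), f(f(e, s(b)), p(s(b)))))   [R5 at 1.2]
3. s(f(s(e), f(f(e, s(b)), p(s(b)))))  →  s(f(s(e), f(e, p(s(b)))))   [R1 at 1.2.1]
4. s(f(s(e), f(e, p(s(b)))))  →  s(f(s(e), s(b)))   [R5 at 1.2]
5. s(f(s(e), s(b)))  →  s(s(e))   [R1 at 1]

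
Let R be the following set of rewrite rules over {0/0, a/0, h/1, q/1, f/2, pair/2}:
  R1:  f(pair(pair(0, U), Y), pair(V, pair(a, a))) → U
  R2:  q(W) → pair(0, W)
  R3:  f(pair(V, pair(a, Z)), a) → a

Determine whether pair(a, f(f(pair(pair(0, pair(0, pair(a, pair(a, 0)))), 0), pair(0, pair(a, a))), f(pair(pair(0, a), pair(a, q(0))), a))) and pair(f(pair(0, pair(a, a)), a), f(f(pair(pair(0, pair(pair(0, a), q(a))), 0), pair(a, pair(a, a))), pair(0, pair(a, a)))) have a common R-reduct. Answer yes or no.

yes — NF(t₁) = pair(a, a), NF(t₂) = pair(a, a)

Reduce t₁ = pair(a, f(f(pair(pair(0, pair(0, pair(a, pair(a, 0)))), 0), pair(0, pair(a, a))), f(pair(pair(0, a), pair(a, q(0))), a))):
1. pair(a, f(f(pair(pair(0, pair(0, pair(a, pair(a, 0)))), 0), pair(0, pair(a, a))), f(pair(pair(0, a), pair(a, q(0))), a)))  →  pair(a, f(pair(0, pair(a, pair(a, 0))), f(pair(pair(0, a), pair(a, q(0))), a)))   [R1 at 2.1]
2. pair(a, f(pair(0, pair(a, pair(a, 0))), f(pair(pair(0, a), pair(a, q(0))), a)))  →  pair(a, f(pair(0, pair(a, pair(a, 0))), a))   [R3 at 2.2]
3. pair(a, f(pair(0, pair(a, pair(a, 0))), a))  →  pair(a, a)   [R3 at 2]

Reduce t₂ = pair(f(pair(0, pair(a, a)), a), f(f(pair(pair(0, pair(pair(0, a), q(a))), 0), pair(a, pair(a, a))), pair(0, pair(a, a)))):
1. pair(f(pair(0, pair(a, a)), a), f(f(pair(pair(0, pair(pair(0, a), q(a))), 0), pair(a, pair(a, a))), pair(0, pair(a, a))))  →  pair(a, f(f(pair(pair(0, pair(pair(0, a), q(a))), 0), pair(a, pair(a, a))), pair(0, pair(a, a))))   [R3 at 1]
2. pair(a, f(f(pair(pair(0, pair(pair(0, a), q(a))), 0), pair(a, pair(a, a))), pair(0, pair(a, a))))  →  pair(a, f(pair(pair(0, a), q(a)), pair(0, pair(a, a))))   [R1 at 2.1]
3. pair(a, f(pair(pair(0, a), q(a)), pair(0, pair(a, a))))  →  pair(a, a)   [R1 at 2]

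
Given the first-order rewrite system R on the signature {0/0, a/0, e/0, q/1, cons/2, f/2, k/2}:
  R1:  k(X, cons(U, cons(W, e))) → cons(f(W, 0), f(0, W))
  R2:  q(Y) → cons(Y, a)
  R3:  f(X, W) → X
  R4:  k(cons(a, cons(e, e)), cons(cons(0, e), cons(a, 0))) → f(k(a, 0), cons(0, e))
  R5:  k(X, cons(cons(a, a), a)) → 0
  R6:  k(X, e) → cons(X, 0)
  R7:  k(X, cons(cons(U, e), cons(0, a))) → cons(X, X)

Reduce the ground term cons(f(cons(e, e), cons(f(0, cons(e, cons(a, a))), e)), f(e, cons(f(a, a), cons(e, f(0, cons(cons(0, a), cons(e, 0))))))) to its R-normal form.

1. cons(f(cons(e, e), cons(f(0, cons(e, cons(a, a))), e)), f(e, cons(f(a, a), cons(e, f(0, cons(cons(0, a), cons(e, 0)))))))  →  cons(cons(e, e), f(e, cons(f(a, a), cons(e, f(0, cons(cons(0, a), cons(e, 0)))))))   [R3 at 1]
2. cons(cons(e, e), f(e, cons(f(a, a), cons(e, f(0, cons(cons(0, a), cons(e, 0)))))))  →  cons(cons(e, e), e)   [R3 at 2]

cons(cons(e, e), e)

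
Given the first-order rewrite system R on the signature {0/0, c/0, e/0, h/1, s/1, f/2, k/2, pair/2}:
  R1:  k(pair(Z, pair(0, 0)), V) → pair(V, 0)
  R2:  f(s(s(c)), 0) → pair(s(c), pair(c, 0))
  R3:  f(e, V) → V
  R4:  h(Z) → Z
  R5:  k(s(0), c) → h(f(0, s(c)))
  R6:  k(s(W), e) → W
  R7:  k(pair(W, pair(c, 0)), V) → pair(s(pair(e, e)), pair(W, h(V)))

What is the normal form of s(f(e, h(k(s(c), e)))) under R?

1. s(f(e, h(k(s(c), e))))  →  s(h(k(s(c), e)))   [R3 at 1]
2. s(h(k(s(c), e)))  →  s(k(s(c), e))   [R4 at 1]
3. s(k(s(c), e))  →  s(c)   [R6 at 1]

s(c)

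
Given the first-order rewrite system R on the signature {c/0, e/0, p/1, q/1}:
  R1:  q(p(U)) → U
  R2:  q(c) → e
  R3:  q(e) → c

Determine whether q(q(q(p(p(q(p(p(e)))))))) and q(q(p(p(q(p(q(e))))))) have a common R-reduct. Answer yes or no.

Reduce t₁ = q(q(q(p(p(q(p(p(e)))))))):
1. q(q(q(p(p(q(p(p(e))))))))  →  q(q(p(q(p(p(e))))))   [R1 at 1.1]
2. q(q(p(q(p(p(e))))))  →  q(q(p(p(e))))   [R1 at 1]
3. q(q(p(p(e))))  →  q(p(e))   [R1 at 1]
4. q(p(e))  →  e   [R1 at ε]

Reduce t₂ = q(q(p(p(q(p(q(e))))))):
1. q(q(p(p(q(p(q(e)))))))  →  q(p(q(p(q(e)))))   [R1 at 1]
2. q(p(q(p(q(e)))))  →  q(p(q(e)))   [R1 at ε]
3. q(p(q(e)))  →  q(e)   [R1 at ε]
4. q(e)  →  c   [R3 at ε]

no — NF(t₁) = e, NF(t₂) = c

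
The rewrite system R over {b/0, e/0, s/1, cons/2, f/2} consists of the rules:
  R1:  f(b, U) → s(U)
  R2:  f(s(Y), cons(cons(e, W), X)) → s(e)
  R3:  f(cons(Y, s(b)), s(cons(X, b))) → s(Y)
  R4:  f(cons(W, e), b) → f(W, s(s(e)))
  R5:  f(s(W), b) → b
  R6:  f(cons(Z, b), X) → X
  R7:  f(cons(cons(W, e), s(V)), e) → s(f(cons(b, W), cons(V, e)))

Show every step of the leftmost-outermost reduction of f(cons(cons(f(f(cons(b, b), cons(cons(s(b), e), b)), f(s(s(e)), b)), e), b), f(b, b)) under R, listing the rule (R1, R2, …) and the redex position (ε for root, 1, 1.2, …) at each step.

s(b)

1. f(cons(cons(f(f(cons(b, b), cons(cons(s(b), e), b)), f(s(s(e)), b)), e), b), f(b, b))  →  f(b, b)   [R6 at ε]
2. f(b, b)  →  s(b)   [R1 at ε]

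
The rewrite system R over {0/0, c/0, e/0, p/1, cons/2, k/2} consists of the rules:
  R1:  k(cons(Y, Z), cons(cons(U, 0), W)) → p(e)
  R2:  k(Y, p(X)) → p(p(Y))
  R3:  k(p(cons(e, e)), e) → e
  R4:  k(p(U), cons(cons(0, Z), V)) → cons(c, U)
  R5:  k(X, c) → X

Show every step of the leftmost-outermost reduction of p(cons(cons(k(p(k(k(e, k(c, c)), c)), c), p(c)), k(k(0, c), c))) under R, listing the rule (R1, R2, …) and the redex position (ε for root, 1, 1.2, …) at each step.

p(cons(cons(p(e), p(c)), 0))

1. p(cons(cons(k(p(k(k(e, k(c, c)), c)), c), p(c)), k(k(0, c), c)))  →  p(cons(cons(p(k(k(e, k(c, c)), c)), p(c)), k(k(0, c), c)))   [R5 at 1.1.1]
2. p(cons(cons(p(k(k(e, k(c, c)), c)), p(c)), k(k(0, c), c)))  →  p(cons(cons(p(k(e, k(c, c))), p(c)), k(k(0, c), c)))   [R5 at 1.1.1.1]
3. p(cons(cons(p(k(e, k(c, c))), p(c)), k(k(0, c), c)))  →  p(cons(cons(p(k(e, c)), p(c)), k(k(0, c), c)))   [R5 at 1.1.1.1.2]
4. p(cons(cons(p(k(e, c)), p(c)), k(k(0, c), c)))  →  p(cons(cons(p(e), p(c)), k(k(0, c), c)))   [R5 at 1.1.1.1]
5. p(cons(cons(p(e), p(c)), k(k(0, c), c)))  →  p(cons(cons(p(e), p(c)), k(0, c)))   [R5 at 1.2]
6. p(cons(cons(p(e), p(c)), k(0, c)))  →  p(cons(cons(p(e), p(c)), 0))   [R5 at 1.2]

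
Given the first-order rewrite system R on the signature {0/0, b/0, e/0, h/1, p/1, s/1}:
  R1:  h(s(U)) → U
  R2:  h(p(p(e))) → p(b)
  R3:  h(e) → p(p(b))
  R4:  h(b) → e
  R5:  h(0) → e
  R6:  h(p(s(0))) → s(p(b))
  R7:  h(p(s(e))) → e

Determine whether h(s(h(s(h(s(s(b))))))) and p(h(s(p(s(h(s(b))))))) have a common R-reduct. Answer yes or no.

Reduce t₁ = h(s(h(s(h(s(s(b))))))):
1. h(s(h(s(h(s(s(b)))))))  →  h(s(h(s(s(b)))))   [R1 at ε]
2. h(s(h(s(s(b)))))  →  h(s(s(b)))   [R1 at ε]
3. h(s(s(b)))  →  s(b)   [R1 at ε]

Reduce t₂ = p(h(s(p(s(h(s(b))))))):
1. p(h(s(p(s(h(s(b)))))))  →  p(p(s(h(s(b)))))   [R1 at 1]
2. p(p(s(h(s(b)))))  →  p(p(s(b)))   [R1 at 1.1.1]

no — NF(t₁) = s(b), NF(t₂) = p(p(s(b)))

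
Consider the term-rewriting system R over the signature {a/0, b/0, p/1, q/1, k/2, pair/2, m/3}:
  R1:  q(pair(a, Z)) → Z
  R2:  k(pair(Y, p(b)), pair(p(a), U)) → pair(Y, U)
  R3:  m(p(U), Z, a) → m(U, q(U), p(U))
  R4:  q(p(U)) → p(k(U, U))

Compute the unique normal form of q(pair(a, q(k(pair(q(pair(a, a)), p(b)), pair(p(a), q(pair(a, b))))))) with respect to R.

1. q(pair(a, q(k(pair(q(pair(a, a)), p(b)), pair(p(a), q(pair(a, b)))))))  →  q(k(pair(q(pair(a, a)), p(b)), pair(p(a), q(pair(a, b)))))   [R1 at ε]
2. q(k(pair(q(pair(a, a)), p(b)), pair(p(a), q(pair(a, b)))))  →  q(pair(q(pair(a, a)), q(pair(a, b))))   [R2 at 1]
3. q(pair(q(pair(a, a)), q(pair(a, b))))  →  q(pair(a, q(pair(a, b))))   [R1 at 1.1]
4. q(pair(a, q(pair(a, b))))  →  q(pair(a, b))   [R1 at ε]
5. q(pair(a, b))  →  b   [R1 at ε]

b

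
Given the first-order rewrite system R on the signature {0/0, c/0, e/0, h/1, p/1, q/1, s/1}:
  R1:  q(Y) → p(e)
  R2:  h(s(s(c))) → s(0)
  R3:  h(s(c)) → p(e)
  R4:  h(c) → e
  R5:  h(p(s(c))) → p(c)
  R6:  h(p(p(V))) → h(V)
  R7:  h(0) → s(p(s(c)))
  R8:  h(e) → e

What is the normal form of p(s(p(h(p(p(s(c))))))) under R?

1. p(s(p(h(p(p(s(c)))))))  →  p(s(p(h(s(c)))))   [R6 at 1.1.1]
2. p(s(p(h(s(c)))))  →  p(s(p(p(e))))   [R3 at 1.1.1]

p(s(p(p(e))))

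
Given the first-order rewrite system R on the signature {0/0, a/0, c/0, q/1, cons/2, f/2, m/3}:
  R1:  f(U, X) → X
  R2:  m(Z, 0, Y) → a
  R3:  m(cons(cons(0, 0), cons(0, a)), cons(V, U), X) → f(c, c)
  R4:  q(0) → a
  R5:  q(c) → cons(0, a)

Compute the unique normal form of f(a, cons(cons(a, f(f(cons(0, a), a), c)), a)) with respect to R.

1. f(a, cons(cons(a, f(f(cons(0, a), a), c)), a))  →  cons(cons(a, f(f(cons(0, a), a), c)), a)   [R1 at ε]
2. cons(cons(a, f(f(cons(0, a), a), c)), a)  →  cons(cons(a, c), a)   [R1 at 1.2]

cons(cons(a, c), a)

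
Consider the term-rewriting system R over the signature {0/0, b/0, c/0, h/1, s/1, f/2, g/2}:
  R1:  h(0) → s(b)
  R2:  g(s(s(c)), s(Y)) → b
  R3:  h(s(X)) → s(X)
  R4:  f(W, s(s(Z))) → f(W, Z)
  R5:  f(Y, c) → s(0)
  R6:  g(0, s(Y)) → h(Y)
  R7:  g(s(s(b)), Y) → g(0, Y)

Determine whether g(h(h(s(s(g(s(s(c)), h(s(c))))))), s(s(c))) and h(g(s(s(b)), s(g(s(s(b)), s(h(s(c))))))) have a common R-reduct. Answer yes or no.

yes — NF(t₁) = s(c), NF(t₂) = s(c)

Reduce t₁ = g(h(h(s(s(g(s(s(c)), h(s(c))))))), s(s(c))):
1. g(h(h(s(s(g(s(s(c)), h(s(c))))))), s(s(c)))  →  g(h(s(s(g(s(s(c)), h(s(c)))))), s(s(c)))   [R3 at 1.1]
2. g(h(s(s(g(s(s(c)), h(s(c)))))), s(s(c)))  →  g(s(s(g(s(s(c)), h(s(c))))), s(s(c)))   [R3 at 1]
3. g(s(s(g(s(s(c)), h(s(c))))), s(s(c)))  →  g(s(s(g(s(s(c)), s(c)))), s(s(c)))   [R3 at 1.1.1.2]
4. g(s(s(g(s(s(c)), s(c)))), s(s(c)))  →  g(s(s(b)), s(s(c)))   [R2 at 1.1.1]
5. g(s(s(b)), s(s(c)))  →  g(0, s(s(c)))   [R7 at ε]
6. g(0, s(s(c)))  →  h(s(c))   [R6 at ε]
7. h(s(c))  →  s(c)   [R3 at ε]

Reduce t₂ = h(g(s(s(b)), s(g(s(s(b)), s(h(s(c))))))):
1. h(g(s(s(b)), s(g(s(s(b)), s(h(s(c)))))))  →  h(g(0, s(g(s(s(b)), s(h(s(c)))))))   [R7 at 1]
2. h(g(0, s(g(s(s(b)), s(h(s(c)))))))  →  h(h(g(s(s(b)), s(h(s(c))))))   [R6 at 1]
3. h(h(g(s(s(b)), s(h(s(c))))))  →  h(h(g(0, s(h(s(c))))))   [R7 at 1.1]
4. h(h(g(0, s(h(s(c))))))  →  h(h(h(h(s(c)))))   [R6 at 1.1]
5. h(h(h(h(s(c)))))  →  h(h(h(s(c))))   [R3 at 1.1.1]
6. h(h(h(s(c))))  →  h(h(s(c)))   [R3 at 1.1]
7. h(h(s(c)))  →  h(s(c))   [R3 at 1]
8. h(s(c))  →  s(c)   [R3 at ε]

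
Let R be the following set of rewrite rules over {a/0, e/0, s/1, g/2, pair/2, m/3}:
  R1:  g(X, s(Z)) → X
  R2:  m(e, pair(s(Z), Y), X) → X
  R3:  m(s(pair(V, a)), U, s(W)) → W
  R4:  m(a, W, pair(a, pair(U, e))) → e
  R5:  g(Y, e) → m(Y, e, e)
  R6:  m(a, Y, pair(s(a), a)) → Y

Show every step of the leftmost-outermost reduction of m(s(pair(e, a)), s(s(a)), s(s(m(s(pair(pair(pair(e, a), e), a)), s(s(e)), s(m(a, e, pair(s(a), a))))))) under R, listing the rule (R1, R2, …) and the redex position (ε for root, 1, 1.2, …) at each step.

s(e)

1. m(s(pair(e, a)), s(s(a)), s(s(m(s(pair(pair(pair(e, a), e), a)), s(s(e)), s(m(a, e, pair(s(a), a)))))))  →  s(m(s(pair(pair(pair(e, a), e), a)), s(s(e)), s(m(a, e, pair(s(a), a)))))   [R3 at ε]
2. s(m(s(pair(pair(pair(e, a), e), a)), s(s(e)), s(m(a, e, pair(s(a), a)))))  →  s(m(a, e, pair(s(a), a)))   [R3 at 1]
3. s(m(a, e, pair(s(a), a)))  →  s(e)   [R6 at 1]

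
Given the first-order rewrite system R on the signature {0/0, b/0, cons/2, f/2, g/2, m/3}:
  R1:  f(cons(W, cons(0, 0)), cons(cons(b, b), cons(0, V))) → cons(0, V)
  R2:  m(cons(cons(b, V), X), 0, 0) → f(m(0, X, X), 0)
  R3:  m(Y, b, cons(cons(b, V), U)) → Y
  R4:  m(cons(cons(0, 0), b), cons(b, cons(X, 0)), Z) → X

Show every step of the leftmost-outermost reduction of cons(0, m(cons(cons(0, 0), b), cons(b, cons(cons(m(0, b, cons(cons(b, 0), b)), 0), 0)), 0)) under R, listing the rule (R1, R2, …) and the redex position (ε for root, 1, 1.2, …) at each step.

cons(0, cons(0, 0))

1. cons(0, m(cons(cons(0, 0), b), cons(b, cons(cons(m(0, b, cons(cons(b, 0), b)), 0), 0)), 0))  →  cons(0, cons(m(0, b, cons(cons(b, 0), b)), 0))   [R4 at 2]
2. cons(0, cons(m(0, b, cons(cons(b, 0), b)), 0))  →  cons(0, cons(0, 0))   [R3 at 2.1]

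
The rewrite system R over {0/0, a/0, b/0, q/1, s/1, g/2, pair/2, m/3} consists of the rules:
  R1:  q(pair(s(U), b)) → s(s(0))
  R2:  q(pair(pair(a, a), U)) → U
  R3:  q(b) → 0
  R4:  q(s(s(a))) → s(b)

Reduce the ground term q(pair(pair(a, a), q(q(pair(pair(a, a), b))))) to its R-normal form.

0

1. q(pair(pair(a, a), q(q(pair(pair(a, a), b)))))  →  q(q(pair(pair(a, a), b)))   [R2 at ε]
2. q(q(pair(pair(a, a), b)))  →  q(b)   [R2 at 1]
3. q(b)  →  0   [R3 at ε]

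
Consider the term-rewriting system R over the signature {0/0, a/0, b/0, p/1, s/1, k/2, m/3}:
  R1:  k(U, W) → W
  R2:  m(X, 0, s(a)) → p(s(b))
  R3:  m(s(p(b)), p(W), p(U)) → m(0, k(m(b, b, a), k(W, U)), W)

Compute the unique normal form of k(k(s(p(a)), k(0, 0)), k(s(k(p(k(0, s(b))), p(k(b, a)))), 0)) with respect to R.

0

1. k(k(s(p(a)), k(0, 0)), k(s(k(p(k(0, s(b))), p(k(b, a)))), 0))  →  k(s(k(p(k(0, s(b))), p(k(b, a)))), 0)   [R1 at ε]
2. k(s(k(p(k(0, s(b))), p(k(b, a)))), 0)  →  0   [R1 at ε]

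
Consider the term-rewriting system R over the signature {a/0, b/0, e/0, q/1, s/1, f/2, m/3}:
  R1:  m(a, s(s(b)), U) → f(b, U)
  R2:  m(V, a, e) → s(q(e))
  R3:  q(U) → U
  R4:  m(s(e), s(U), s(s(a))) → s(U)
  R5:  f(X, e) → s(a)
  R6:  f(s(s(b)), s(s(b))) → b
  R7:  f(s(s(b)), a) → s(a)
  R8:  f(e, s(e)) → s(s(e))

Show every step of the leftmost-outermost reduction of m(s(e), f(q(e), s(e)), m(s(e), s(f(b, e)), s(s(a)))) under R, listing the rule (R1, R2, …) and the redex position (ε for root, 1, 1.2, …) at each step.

1. m(s(e), f(q(e), s(e)), m(s(e), s(f(b, e)), s(s(a))))  →  m(s(e), f(e, s(e)), m(s(e), s(f(b, e)), s(s(a))))   [R3 at 2.1]
2. m(s(e), f(e, s(e)), m(s(e), s(f(b, e)), s(s(a))))  →  m(s(e), s(s(e)), m(s(e), s(f(b, e)), s(s(a))))   [R8 at 2]
3. m(s(e), s(s(e)), m(s(e), s(f(b, e)), s(s(a))))  →  m(s(e), s(s(e)), s(f(b, e)))   [R4 at 3]
4. m(s(e), s(s(e)), s(f(b, e)))  →  m(s(e), s(s(e)), s(s(a)))   [R5 at 3.1]
5. m(s(e), s(s(e)), s(s(a)))  →  s(s(e))   [R4 at ε]

s(s(e))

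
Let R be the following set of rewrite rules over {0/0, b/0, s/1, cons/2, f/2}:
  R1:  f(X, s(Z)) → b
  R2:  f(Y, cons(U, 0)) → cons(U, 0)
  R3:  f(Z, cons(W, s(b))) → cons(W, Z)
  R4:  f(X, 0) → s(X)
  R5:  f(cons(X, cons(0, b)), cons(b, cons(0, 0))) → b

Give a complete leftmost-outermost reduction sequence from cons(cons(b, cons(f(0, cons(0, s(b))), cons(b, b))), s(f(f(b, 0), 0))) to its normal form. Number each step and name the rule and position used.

cons(cons(b, cons(cons(0, 0), cons(b, b))), s(s(s(b))))

1. cons(cons(b, cons(f(0, cons(0, s(b))), cons(b, b))), s(f(f(b, 0), 0)))  →  cons(cons(b, cons(cons(0, 0), cons(b, b))), s(f(f(b, 0), 0)))   [R3 at 1.2.1]
2. cons(cons(b, cons(cons(0, 0), cons(b, b))), s(f(f(b, 0), 0)))  →  cons(cons(b, cons(cons(0, 0), cons(b, b))), s(s(f(b, 0))))   [R4 at 2.1]
3. cons(cons(b, cons(cons(0, 0), cons(b, b))), s(s(f(b, 0))))  →  cons(cons(b, cons(cons(0, 0), cons(b, b))), s(s(s(b))))   [R4 at 2.1.1]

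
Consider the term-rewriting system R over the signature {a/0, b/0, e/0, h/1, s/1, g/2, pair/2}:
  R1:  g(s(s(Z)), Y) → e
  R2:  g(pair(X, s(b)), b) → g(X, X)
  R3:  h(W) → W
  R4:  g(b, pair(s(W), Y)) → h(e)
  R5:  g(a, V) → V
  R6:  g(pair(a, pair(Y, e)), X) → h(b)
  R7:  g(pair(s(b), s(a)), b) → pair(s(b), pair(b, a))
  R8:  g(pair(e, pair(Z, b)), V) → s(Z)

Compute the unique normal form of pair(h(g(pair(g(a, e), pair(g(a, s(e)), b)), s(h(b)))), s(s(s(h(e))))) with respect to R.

1. pair(h(g(pair(g(a, e), pair(g(a, s(e)), b)), s(h(b)))), s(s(s(h(e)))))  →  pair(g(pair(g(a, e), pair(g(a, s(e)), b)), s(h(b))), s(s(s(h(e)))))   [R3 at 1]
2. pair(g(pair(g(a, e), pair(g(a, s(e)), b)), s(h(b))), s(s(s(h(e)))))  →  pair(g(pair(e, pair(g(a, s(e)), b)), s(h(b))), s(s(s(h(e)))))   [R5 at 1.1.1]
3. pair(g(pair(e, pair(g(a, s(e)), b)), s(h(b))), s(s(s(h(e)))))  →  pair(s(g(a, s(e))), s(s(s(h(e)))))   [R8 at 1]
4. pair(s(g(a, s(e))), s(s(s(h(e)))))  →  pair(s(s(e)), s(s(s(h(e)))))   [R5 at 1.1]
5. pair(s(s(e)), s(s(s(h(e)))))  →  pair(s(s(e)), s(s(s(e))))   [R3 at 2.1.1.1]

pair(s(s(e)), s(s(s(e))))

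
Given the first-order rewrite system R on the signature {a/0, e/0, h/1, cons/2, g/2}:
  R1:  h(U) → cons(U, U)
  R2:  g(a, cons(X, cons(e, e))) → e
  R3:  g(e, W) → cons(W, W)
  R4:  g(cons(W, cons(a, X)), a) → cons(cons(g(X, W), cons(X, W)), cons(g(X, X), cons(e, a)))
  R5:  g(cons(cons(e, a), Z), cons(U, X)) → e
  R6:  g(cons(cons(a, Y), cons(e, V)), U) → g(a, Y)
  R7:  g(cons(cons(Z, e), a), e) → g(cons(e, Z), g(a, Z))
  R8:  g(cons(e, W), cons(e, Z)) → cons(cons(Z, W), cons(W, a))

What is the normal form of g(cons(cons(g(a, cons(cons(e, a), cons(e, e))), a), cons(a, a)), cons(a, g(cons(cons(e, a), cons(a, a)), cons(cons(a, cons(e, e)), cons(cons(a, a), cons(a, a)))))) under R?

1. g(cons(cons(g(a, cons(cons(e, a), cons(e, e))), a), cons(a, a)), cons(a, g(cons(cons(e, a), cons(a, a)), cons(cons(a, cons(e, e)), cons(cons(a, a), cons(a, a))))))  →  g(cons(cons(e, a), cons(a, a)), cons(a, g(cons(cons(e, a), cons(a, a)), cons(cons(a, cons(e, e)), cons(cons(a, a), cons(a, a))))))   [R2 at 1.1.1]
2. g(cons(cons(e, a), cons(a, a)), cons(a, g(cons(cons(e, a), cons(a, a)), cons(cons(a, cons(e, e)), cons(cons(a, a), cons(a, a))))))  →  e   [R5 at ε]

e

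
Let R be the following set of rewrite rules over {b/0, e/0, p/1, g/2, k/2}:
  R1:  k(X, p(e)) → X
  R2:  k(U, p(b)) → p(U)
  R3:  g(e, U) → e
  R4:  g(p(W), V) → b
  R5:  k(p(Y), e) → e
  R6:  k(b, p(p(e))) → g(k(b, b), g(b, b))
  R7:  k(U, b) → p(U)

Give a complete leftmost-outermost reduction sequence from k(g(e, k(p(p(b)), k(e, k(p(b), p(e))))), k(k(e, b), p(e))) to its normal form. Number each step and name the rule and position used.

e

1. k(g(e, k(p(p(b)), k(e, k(p(b), p(e))))), k(k(e, b), p(e)))  →  k(e, k(k(e, b), p(e)))   [R3 at 1]
2. k(e, k(k(e, b), p(e)))  →  k(e, k(e, b))   [R1 at 2]
3. k(e, k(e, b))  →  k(e, p(e))   [R7 at 2]
4. k(e, p(e))  →  e   [R1 at ε]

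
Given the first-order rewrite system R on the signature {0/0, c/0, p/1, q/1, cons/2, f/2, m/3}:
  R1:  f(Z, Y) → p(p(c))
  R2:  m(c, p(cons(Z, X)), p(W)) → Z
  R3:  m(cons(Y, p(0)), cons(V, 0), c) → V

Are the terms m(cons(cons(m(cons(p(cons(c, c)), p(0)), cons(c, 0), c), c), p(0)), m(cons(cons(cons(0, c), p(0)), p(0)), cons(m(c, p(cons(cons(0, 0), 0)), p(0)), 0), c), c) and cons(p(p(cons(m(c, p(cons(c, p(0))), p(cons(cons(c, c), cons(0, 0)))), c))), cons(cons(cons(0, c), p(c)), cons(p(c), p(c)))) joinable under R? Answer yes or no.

Reduce t₁ = m(cons(cons(m(cons(p(cons(c, c)), p(0)), cons(c, 0), c), c), p(0)), m(cons(cons(cons(0, c), p(0)), p(0)), cons(m(c, p(cons(cons(0, 0), 0)), p(0)), 0), c), c):
1. m(cons(cons(m(cons(p(cons(c, c)), p(0)), cons(c, 0), c), c), p(0)), m(cons(cons(cons(0, c), p(0)), p(0)), cons(m(c, p(cons(cons(0, 0), 0)), p(0)), 0), c), c)  →  m(cons(cons(c, c), p(0)), m(cons(cons(cons(0, c), p(0)), p(0)), cons(m(c, p(cons(cons(0, 0), 0)), p(0)), 0), c), c)   [R3 at 1.1.1]
2. m(cons(cons(c, c), p(0)), m(cons(cons(cons(0, c), p(0)), p(0)), cons(m(c, p(cons(cons(0, 0), 0)), p(0)), 0), c), c)  →  m(cons(cons(c, c), p(0)), m(c, p(cons(cons(0, 0), 0)), p(0)), c)   [R3 at 2]
3. m(cons(cons(c, c), p(0)), m(c, p(cons(cons(0, 0), 0)), p(0)), c)  →  m(cons(cons(c, c), p(0)), cons(0, 0), c)   [R2 at 2]
4. m(cons(cons(c, c), p(0)), cons(0, 0), c)  →  0   [R3 at ε]

Reduce t₂ = cons(p(p(cons(m(c, p(cons(c, p(0))), p(cons(cons(c, c), cons(0, 0)))), c))), cons(cons(cons(0, c), p(c)), cons(p(c), p(c)))):
1. cons(p(p(cons(m(c, p(cons(c, p(0))), p(cons(cons(c, c), cons(0, 0)))), c))), cons(cons(cons(0, c), p(c)), cons(p(c), p(c))))  →  cons(p(p(cons(c, c))), cons(cons(cons(0, c), p(c)), cons(p(c), p(c))))   [R2 at 1.1.1.1]

no — NF(t₁) = 0, NF(t₂) = cons(p(p(cons(c, c))), cons(cons(cons(0, c), p(c)), cons(p(c), p(c))))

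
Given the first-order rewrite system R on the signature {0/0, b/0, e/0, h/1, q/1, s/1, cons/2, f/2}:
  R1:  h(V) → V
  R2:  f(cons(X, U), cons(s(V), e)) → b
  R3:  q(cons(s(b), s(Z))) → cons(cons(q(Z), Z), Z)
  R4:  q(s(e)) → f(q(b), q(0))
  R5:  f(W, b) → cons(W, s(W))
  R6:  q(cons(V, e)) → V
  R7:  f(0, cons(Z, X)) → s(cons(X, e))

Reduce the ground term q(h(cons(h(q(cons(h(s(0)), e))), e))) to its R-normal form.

s(0)

1. q(h(cons(h(q(cons(h(s(0)), e))), e)))  →  q(cons(h(q(cons(h(s(0)), e))), e))   [R1 at 1]
2. q(cons(h(q(cons(h(s(0)), e))), e))  →  h(q(cons(h(s(0)), e)))   [R6 at ε]
3. h(q(cons(h(s(0)), e)))  →  q(cons(h(s(0)), e))   [R1 at ε]
4. q(cons(h(s(0)), e))  →  h(s(0))   [R6 at ε]
5. h(s(0))  →  s(0)   [R1 at ε]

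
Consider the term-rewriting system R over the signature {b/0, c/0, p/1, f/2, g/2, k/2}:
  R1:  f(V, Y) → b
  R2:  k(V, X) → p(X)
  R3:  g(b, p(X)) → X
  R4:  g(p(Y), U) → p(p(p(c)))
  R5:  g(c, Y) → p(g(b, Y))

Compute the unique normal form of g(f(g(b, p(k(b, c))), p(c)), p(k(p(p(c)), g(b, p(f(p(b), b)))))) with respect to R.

p(b)

1. g(f(g(b, p(k(b, c))), p(c)), p(k(p(p(c)), g(b, p(f(p(b), b))))))  →  g(b, p(k(p(p(c)), g(b, p(f(p(b), b))))))   [R1 at 1]
2. g(b, p(k(p(p(c)), g(b, p(f(p(b), b))))))  →  k(p(p(c)), g(b, p(f(p(b), b))))   [R3 at ε]
3. k(p(p(c)), g(b, p(f(p(b), b))))  →  p(g(b, p(f(p(b), b))))   [R2 at ε]
4. p(g(b, p(f(p(b), b))))  →  p(f(p(b), b))   [R3 at 1]
5. p(f(p(b), b))  →  p(b)   [R1 at 1]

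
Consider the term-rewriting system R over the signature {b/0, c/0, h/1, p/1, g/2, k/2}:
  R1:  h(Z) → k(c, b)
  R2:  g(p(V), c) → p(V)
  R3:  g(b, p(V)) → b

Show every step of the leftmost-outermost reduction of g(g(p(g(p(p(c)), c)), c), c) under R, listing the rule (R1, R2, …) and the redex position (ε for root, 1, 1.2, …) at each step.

p(p(p(c)))

1. g(g(p(g(p(p(c)), c)), c), c)  →  g(p(g(p(p(c)), c)), c)   [R2 at 1]
2. g(p(g(p(p(c)), c)), c)  →  p(g(p(p(c)), c))   [R2 at ε]
3. p(g(p(p(c)), c))  →  p(p(p(c)))   [R2 at 1]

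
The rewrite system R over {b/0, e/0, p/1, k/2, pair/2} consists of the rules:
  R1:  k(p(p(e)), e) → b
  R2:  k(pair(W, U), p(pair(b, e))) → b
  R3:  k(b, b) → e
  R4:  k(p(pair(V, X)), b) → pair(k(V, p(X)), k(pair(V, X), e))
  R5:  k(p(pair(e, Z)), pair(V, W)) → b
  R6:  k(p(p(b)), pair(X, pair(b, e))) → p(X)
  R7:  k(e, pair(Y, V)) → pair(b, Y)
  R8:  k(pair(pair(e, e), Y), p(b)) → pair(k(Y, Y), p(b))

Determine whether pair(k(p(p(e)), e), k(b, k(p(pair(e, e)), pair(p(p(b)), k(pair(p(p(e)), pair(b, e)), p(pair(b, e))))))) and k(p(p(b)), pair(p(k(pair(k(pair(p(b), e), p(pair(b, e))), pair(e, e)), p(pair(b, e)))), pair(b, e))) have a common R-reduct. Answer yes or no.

no — NF(t₁) = pair(b, e), NF(t₂) = p(p(b))

Reduce t₁ = pair(k(p(p(e)), e), k(b, k(p(pair(e, e)), pair(p(p(b)), k(pair(p(p(e)), pair(b, e)), p(pair(b, e))))))):
1. pair(k(p(p(e)), e), k(b, k(p(pair(e, e)), pair(p(p(b)), k(pair(p(p(e)), pair(b, e)), p(pair(b, e)))))))  →  pair(b, k(b, k(p(pair(e, e)), pair(p(p(b)), k(pair(p(p(e)), pair(b, e)), p(pair(b, e)))))))   [R1 at 1]
2. pair(b, k(b, k(p(pair(e, e)), pair(p(p(b)), k(pair(p(p(e)), pair(b, e)), p(pair(b, e)))))))  →  pair(b, k(b, b))   [R5 at 2.2]
3. pair(b, k(b, b))  →  pair(b, e)   [R3 at 2]

Reduce t₂ = k(p(p(b)), pair(p(k(pair(k(pair(p(b), e), p(pair(b, e))), pair(e, e)), p(pair(b, e)))), pair(b, e))):
1. k(p(p(b)), pair(p(k(pair(k(pair(p(b), e), p(pair(b, e))), pair(e, e)), p(pair(b, e)))), pair(b, e)))  →  p(p(k(pair(k(pair(p(b), e), p(pair(b, e))), pair(e, e)), p(pair(b, e)))))   [R6 at ε]
2. p(p(k(pair(k(pair(p(b), e), p(pair(b, e))), pair(e, e)), p(pair(b, e)))))  →  p(p(b))   [R2 at 1.1]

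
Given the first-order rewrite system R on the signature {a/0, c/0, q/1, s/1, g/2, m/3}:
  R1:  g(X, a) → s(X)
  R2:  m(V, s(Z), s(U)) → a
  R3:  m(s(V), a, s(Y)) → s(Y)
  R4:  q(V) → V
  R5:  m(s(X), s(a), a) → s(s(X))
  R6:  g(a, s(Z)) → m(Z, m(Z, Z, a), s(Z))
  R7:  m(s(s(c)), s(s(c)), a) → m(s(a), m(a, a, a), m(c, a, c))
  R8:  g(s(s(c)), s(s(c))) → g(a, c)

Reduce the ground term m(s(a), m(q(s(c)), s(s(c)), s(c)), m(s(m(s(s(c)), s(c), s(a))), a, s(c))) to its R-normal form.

1. m(s(a), m(q(s(c)), s(s(c)), s(c)), m(s(m(s(s(c)), s(c), s(a))), a, s(c)))  →  m(s(a), a, m(s(m(s(s(c)), s(c), s(a))), a, s(c)))   [R2 at 2]
2. m(s(a), a, m(s(m(s(s(c)), s(c), s(a))), a, s(c)))  →  m(s(a), a, s(c))   [R3 at 3]
3. m(s(a), a, s(c))  →  s(c)   [R3 at ε]

s(c)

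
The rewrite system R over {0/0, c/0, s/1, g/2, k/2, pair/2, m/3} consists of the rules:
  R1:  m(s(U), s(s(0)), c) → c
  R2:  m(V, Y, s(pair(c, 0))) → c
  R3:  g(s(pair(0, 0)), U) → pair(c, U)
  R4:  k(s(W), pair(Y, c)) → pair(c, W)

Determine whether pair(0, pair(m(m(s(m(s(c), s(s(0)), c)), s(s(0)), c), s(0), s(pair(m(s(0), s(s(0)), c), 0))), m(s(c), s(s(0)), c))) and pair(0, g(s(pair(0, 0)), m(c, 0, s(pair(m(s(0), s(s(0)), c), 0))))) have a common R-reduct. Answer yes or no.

yes — NF(t₁) = pair(0, pair(c, c)), NF(t₂) = pair(0, pair(c, c))

Reduce t₁ = pair(0, pair(m(m(s(m(s(c), s(s(0)), c)), s(s(0)), c), s(0), s(pair(m(s(0), s(s(0)), c), 0))), m(s(c), s(s(0)), c))):
1. pair(0, pair(m(m(s(m(s(c), s(s(0)), c)), s(s(0)), c), s(0), s(pair(m(s(0), s(s(0)), c), 0))), m(s(c), s(s(0)), c)))  →  pair(0, pair(m(c, s(0), s(pair(m(s(0), s(s(0)), c), 0))), m(s(c), s(s(0)), c)))   [R1 at 2.1.1]
2. pair(0, pair(m(c, s(0), s(pair(m(s(0), s(s(0)), c), 0))), m(s(c), s(s(0)), c)))  →  pair(0, pair(m(c, s(0), s(pair(c, 0))), m(s(c), s(s(0)), c)))   [R1 at 2.1.3.1.1]
3. pair(0, pair(m(c, s(0), s(pair(c, 0))), m(s(c), s(s(0)), c)))  →  pair(0, pair(c, m(s(c), s(s(0)), c)))   [R2 at 2.1]
4. pair(0, pair(c, m(s(c), s(s(0)), c)))  →  pair(0, pair(c, c))   [R1 at 2.2]

Reduce t₂ = pair(0, g(s(pair(0, 0)), m(c, 0, s(pair(m(s(0), s(s(0)), c), 0))))):
1. pair(0, g(s(pair(0, 0)), m(c, 0, s(pair(m(s(0), s(s(0)), c), 0)))))  →  pair(0, pair(c, m(c, 0, s(pair(m(s(0), s(s(0)), c), 0)))))   [R3 at 2]
2. pair(0, pair(c, m(c, 0, s(pair(m(s(0), s(s(0)), c), 0)))))  →  pair(0, pair(c, m(c, 0, s(pair(c, 0)))))   [R1 at 2.2.3.1.1]
3. pair(0, pair(c, m(c, 0, s(pair(c, 0)))))  →  pair(0, pair(c, c))   [R2 at 2.2]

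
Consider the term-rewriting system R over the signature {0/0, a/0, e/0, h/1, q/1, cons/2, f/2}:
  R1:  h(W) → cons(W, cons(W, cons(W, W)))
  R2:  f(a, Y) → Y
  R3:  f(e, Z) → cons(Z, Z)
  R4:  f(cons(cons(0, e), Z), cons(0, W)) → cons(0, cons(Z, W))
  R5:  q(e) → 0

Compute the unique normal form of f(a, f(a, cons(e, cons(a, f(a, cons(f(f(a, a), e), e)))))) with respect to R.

1. f(a, f(a, cons(e, cons(a, f(a, cons(f(f(a, a), e), e))))))  →  f(a, cons(e, cons(a, f(a, cons(f(f(a, a), e), e)))))   [R2 at ε]
2. f(a, cons(e, cons(a, f(a, cons(f(f(a, a), e), e)))))  →  cons(e, cons(a, f(a, cons(f(f(a, a), e), e))))   [R2 at ε]
3. cons(e, cons(a, f(a, cons(f(f(a, a), e), e))))  →  cons(e, cons(a, cons(f(f(a, a), e), e)))   [R2 at 2.2]
4. cons(e, cons(a, cons(f(f(a, a), e), e)))  →  cons(e, cons(a, cons(f(a, e), e)))   [R2 at 2.2.1.1]
5. cons(e, cons(a, cons(f(a, e), e)))  →  cons(e, cons(a, cons(e, e)))   [R2 at 2.2.1]

cons(e, cons(a, cons(e, e)))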